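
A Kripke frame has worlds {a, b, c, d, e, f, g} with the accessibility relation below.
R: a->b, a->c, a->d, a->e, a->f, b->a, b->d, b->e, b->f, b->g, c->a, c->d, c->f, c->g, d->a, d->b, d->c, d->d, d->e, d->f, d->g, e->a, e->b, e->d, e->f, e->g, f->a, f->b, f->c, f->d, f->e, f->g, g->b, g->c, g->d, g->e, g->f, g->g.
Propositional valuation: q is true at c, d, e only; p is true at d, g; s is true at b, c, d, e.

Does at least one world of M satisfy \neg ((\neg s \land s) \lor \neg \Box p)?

Let φ = \neg ((\neg s \land s) \lor \neg \Box p). Evaluate φ at each world:
  a (successors {b, c, d, e, f}): φ is false.
  b (successors {a, d, e, f, g}): φ is false.
  c (successors {a, d, f, g}): φ is false.
  d (successors {a, b, c, d, e, f, g}): φ is false.
  e (successors {a, b, d, f, g}): φ is false.
  f (successors {a, b, c, d, e, g}): φ is false.
  g (successors {b, c, d, e, f, g}): φ is false.
For instance, at d:
  At d: (\neg s \land s) \lor \neg \Box p is true, so \neg ((\neg s \land s) \lor \neg \Box p) is false.
    At d: \neg s \land s is false, \neg \Box p is true, so (\neg s \land s) \lor \neg \Box p is true.
      At d: \Box p is false, so \neg \Box p is true.

No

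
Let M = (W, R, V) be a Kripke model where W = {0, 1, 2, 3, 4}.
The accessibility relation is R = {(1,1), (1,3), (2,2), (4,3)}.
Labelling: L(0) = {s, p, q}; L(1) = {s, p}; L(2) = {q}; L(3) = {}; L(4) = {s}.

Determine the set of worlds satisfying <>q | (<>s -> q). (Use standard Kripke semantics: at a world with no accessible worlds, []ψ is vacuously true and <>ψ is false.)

Let φ = <>q | (<>s -> q). Evaluate φ at each world:
  0 (successors ∅): φ is true.
  1 (successors {1, 3}): φ is false.
  2 (successors {2}): φ is true.
  3 (successors ∅): φ is true.
  4 (successors {3}): φ is true.
For instance, at 2:
  At 2: <>q is true, <>s -> q is true, so <>q | (<>s -> q) is true.
    At 2: <>q requires q at some successor in {2}.
      q holds at 2, so <>q is true at 2.
    At 2: <>s is false, q is true, so <>s -> q is true.
      At 2: <>s requires s at some successor in {2}.
        At 2: s is false.
      So <>s is false at 2.
Satisfying worlds: {0, 2, 3, 4}

0, 2, 3, 4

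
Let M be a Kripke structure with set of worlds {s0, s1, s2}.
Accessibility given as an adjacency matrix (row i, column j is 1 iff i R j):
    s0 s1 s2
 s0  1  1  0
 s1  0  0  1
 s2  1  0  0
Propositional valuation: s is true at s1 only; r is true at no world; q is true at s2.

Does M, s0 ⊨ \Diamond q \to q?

At s0: \Diamond q is false, q is false, so \Diamond q \to q is true.
  At s0: \Diamond q requires q at some successor in {s0, s1}.
    At s0: q is false.
    At s1: q is false.
  So \Diamond q is false at s0.

Yes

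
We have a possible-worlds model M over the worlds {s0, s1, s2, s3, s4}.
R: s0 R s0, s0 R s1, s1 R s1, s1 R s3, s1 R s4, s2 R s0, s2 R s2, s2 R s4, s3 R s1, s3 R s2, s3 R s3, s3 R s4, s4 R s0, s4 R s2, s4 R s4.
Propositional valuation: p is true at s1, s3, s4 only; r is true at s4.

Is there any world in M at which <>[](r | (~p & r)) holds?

Let φ = <>[](r | (~p & r)). Evaluate φ at each world:
  s0 (successors {s0, s1}): φ is false.
  s1 (successors {s1, s3, s4}): φ is false.
  s2 (successors {s0, s2, s4}): φ is false.
  s3 (successors {s1, s2, s3, s4}): φ is false.
  s4 (successors {s0, s2, s4}): φ is false.
For instance, at s3:
  At s3: <>[](r | (~p & r)) requires [](r | (~p & r)) at some successor in {s1, s2, s3, s4}.
    At s1: [](r | (~p & r)) is false.
    At s2: [](r | (~p & r)) is false.
    At s3: [](r | (~p & r)) is false.
    At s4: [](r | (~p & r)) is false.
  So <>[](r | (~p & r)) is false at s3.

No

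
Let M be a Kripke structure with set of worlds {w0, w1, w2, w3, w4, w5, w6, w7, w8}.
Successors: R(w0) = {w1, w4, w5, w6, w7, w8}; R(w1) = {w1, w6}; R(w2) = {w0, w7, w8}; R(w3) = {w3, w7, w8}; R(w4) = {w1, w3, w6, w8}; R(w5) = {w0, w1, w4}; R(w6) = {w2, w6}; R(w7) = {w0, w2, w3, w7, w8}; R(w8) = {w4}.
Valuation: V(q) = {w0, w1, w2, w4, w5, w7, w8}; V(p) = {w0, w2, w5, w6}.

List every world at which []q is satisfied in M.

Let φ = []q. Evaluate φ at each world:
  w0 (successors {w1, w4, w5, w6, w7, w8}): φ is false.
  w1 (successors {w1, w6}): φ is false.
  w2 (successors {w0, w7, w8}): φ is true.
  w3 (successors {w3, w7, w8}): φ is false.
  w4 (successors {w1, w3, w6, w8}): φ is false.
  w5 (successors {w0, w1, w4}): φ is true.
  w6 (successors {w2, w6}): φ is false.
  w7 (successors {w0, w2, w3, w7, w8}): φ is false.
  w8 (successors {w4}): φ is true.
For instance, at w0:
  At w0: []q requires q at every successor {w1, w4, w5, w6, w7, w8}.
    q fails at w6, so []q is false at w0.
Satisfying worlds: {w2, w5, w8}

w2, w5, w8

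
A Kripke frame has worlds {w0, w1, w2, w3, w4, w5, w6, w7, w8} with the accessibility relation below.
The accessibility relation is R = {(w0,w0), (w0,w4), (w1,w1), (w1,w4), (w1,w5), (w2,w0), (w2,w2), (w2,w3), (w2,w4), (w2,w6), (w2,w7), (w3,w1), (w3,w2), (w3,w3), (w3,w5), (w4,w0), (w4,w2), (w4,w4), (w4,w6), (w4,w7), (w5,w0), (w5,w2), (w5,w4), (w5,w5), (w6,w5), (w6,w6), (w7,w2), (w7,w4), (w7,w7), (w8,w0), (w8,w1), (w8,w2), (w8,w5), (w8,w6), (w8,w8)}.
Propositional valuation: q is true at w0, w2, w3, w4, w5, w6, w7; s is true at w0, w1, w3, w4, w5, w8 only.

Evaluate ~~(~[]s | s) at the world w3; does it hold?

At w3: ~(~[]s | s) is false, so ~~(~[]s | s) is true.
  At w3: ~[]s | s is true, so ~(~[]s | s) is false.
    At w3: ~[]s is true, s is true, so ~[]s | s is true.
      At w3: []s is false, so ~[]s is true.

Yes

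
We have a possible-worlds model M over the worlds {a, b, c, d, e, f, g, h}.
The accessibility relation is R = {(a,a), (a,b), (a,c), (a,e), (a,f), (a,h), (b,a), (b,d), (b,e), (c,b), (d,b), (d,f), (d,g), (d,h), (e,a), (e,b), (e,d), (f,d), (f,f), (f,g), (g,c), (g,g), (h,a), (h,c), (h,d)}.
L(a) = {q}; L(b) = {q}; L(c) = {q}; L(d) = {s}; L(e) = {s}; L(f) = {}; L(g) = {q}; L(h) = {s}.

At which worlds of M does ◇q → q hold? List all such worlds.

Let φ = ◇q → q. Evaluate φ at each world:
  a (successors {a, b, c, e, f, h}): φ is true.
  b (successors {a, d, e}): φ is true.
  c (successors {b}): φ is true.
  d (successors {b, f, g, h}): φ is false.
  e (successors {a, b, d}): φ is false.
  f (successors {d, f, g}): φ is false.
  g (successors {c, g}): φ is true.
  h (successors {a, c, d}): φ is false.
For instance, at d:
  At d: ◇q is true, q is false, so ◇q → q is false.
    At d: ◇q requires q at some successor in {b, f, g, h}.
      q holds at b, so ◇q is true at d.
Satisfying worlds: {a, b, c, g}

a, b, c, g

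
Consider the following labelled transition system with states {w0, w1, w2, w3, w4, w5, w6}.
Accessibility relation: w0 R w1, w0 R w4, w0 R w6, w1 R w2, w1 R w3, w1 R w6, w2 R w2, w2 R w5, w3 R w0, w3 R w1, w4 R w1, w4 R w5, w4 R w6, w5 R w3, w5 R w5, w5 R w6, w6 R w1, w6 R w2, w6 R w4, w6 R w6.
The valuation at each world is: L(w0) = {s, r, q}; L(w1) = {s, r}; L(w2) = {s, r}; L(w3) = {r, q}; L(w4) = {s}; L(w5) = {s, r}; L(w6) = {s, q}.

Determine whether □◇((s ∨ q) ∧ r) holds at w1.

Recall that □ψ holds at a world iff ψ holds at every accessible world, and ◇ψ holds iff ψ holds at some accessible world.
At w1: □◇((s ∨ q) ∧ r) requires ◇((s ∨ q) ∧ r) at every successor {w2, w3, w6}.
    At w2: ◇((s ∨ q) ∧ r) requires (s ∨ q) ∧ r at some successor in {w2, w5}.
      (s ∨ q) ∧ r holds at w2, so ◇((s ∨ q) ∧ r) is true at w2.
    At w3: ◇((s ∨ q) ∧ r) requires (s ∨ q) ∧ r at some successor in {w0, w1}.
      (s ∨ q) ∧ r holds at w0, so ◇((s ∨ q) ∧ r) is true at w3.
    At w6: ◇((s ∨ q) ∧ r) requires (s ∨ q) ∧ r at some successor in {w1, w2, w4, w6}.
      (s ∨ q) ∧ r holds at w1, so ◇((s ∨ q) ∧ r) is true at w6.
So □◇((s ∨ q) ∧ r) is true at w1.

Yes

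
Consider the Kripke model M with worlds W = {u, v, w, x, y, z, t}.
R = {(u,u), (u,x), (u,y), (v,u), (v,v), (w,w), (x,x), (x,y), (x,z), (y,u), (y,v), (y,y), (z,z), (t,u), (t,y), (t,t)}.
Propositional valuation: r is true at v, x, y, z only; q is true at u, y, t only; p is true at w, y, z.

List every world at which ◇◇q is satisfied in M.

Let φ = ◇◇q. Evaluate φ at each world:
  u (successors {u, x, y}): φ is true.
  v (successors {u, v}): φ is true.
  w (successors {w}): φ is false.
  x (successors {x, y, z}): φ is true.
  y (successors {u, v, y}): φ is true.
  z (successors {z}): φ is false.
  t (successors {u, y, t}): φ is true.
For instance, at z:
  At z: ◇◇q requires ◇q at some successor in {z}.
    At z: ◇q is false.
  So ◇◇q is false at z.
Satisfying worlds: {u, v, x, y, t}

u, v, x, y, t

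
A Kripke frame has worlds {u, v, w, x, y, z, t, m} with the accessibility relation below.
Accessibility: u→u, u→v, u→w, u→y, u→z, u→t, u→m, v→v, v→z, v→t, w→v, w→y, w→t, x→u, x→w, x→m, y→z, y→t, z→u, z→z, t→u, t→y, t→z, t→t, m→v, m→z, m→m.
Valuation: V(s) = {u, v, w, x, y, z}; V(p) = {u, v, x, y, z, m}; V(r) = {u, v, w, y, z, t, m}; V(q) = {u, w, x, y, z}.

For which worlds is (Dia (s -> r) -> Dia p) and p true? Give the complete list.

u, v, x, y, z, m

Recall that Dia ψ holds at a world iff ψ holds at some accessible world.
Let φ = (Dia (s -> r) -> Dia p) and p. Evaluate φ at each world:
  u (successors {u, v, w, y, z, t, m}): φ is true.
  v (successors {v, z, t}): φ is true.
  w (successors {v, y, t}): φ is false.
  x (successors {u, w, m}): φ is true.
  y (successors {z, t}): φ is true.
  z (successors {u, z}): φ is true.
  t (successors {u, y, z, t}): φ is false.
  m (successors {v, z, m}): φ is true.
For instance, at v:
  At v: Dia (s -> r) -> Dia p is true, p is true, so (Dia (s -> r) -> Dia p) and p is true.
    At v: Dia (s -> r) is true, Dia p is true, so Dia (s -> r) -> Dia p is true.
      At v: Dia (s -> r) requires s -> r at some successor in {v, z, t}.
        s -> r holds at v, so Dia (s -> r) is true at v.
      At v: Dia p requires p at some successor in {v, z, t}.
        p holds at v, so Dia p is true at v.
Satisfying worlds: {u, v, x, y, z, m}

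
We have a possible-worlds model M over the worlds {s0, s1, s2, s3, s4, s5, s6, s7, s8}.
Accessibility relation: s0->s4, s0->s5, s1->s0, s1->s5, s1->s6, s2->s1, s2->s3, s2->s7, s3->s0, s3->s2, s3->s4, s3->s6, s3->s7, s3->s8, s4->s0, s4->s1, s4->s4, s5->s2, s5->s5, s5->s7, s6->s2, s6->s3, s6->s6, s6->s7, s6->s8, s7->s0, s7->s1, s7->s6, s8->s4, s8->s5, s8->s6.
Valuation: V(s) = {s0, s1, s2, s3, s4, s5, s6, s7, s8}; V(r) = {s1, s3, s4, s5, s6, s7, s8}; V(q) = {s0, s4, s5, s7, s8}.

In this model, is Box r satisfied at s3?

Recall that Box ψ holds at a world iff ψ holds at every accessible world, and Dia ψ holds iff ψ holds at some accessible world.
At s3: Box r requires r at every successor {s0, s2, s4, s6, s7, s8}.
  r fails at s0, so Box r is false at s3.

No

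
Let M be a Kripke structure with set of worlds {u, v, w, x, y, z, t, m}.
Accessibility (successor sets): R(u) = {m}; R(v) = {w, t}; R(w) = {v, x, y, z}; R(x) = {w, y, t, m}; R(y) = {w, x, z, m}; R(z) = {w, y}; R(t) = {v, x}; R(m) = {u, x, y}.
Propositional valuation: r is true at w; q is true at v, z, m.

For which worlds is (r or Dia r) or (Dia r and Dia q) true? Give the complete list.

Recall that Dia ψ holds at a world iff ψ holds at some accessible world.
Let φ = (r or Dia r) or (Dia r and Dia q). Evaluate φ at each world:
  u (successors {m}): φ is false.
  v (successors {w, t}): φ is true.
  w (successors {v, x, y, z}): φ is true.
  x (successors {w, y, t, m}): φ is true.
  y (successors {w, x, z, m}): φ is true.
  z (successors {w, y}): φ is true.
  t (successors {v, x}): φ is false.
  m (successors {u, x, y}): φ is false.
For instance, at z:
  At z: r or Dia r is true, Dia r and Dia q is false, so (r or Dia r) or (Dia r and Dia q) is true.
    At z: r is false, Dia r is true, so r or Dia r is true.
      At z: Dia r requires r at some successor in {w, y}.
        r holds at w, so Dia r is true at z.
    At z: Dia r is true, Dia q is false, so Dia r and Dia q is false.
      At z: Dia r requires r at some successor in {w, y}.
        r holds at w, so Dia r is true at z.
      At z: Dia q requires q at some successor in {w, y}.
        At w: q is false.
        At y: q is false.
      So Dia q is false at z.
Satisfying worlds: {v, w, x, y, z}

v, w, x, y, z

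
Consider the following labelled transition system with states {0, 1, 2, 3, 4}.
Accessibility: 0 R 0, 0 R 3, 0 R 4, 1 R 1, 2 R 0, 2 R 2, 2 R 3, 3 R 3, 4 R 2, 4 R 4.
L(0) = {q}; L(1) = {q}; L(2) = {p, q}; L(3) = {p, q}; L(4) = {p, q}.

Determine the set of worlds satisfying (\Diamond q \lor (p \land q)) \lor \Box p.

0, 1, 2, 3, 4

Let φ = (\Diamond q \lor (p \land q)) \lor \Box p. Evaluate φ at each world:
  0 (successors {0, 3, 4}): φ is true.
  1 (successors {1}): φ is true.
  2 (successors {0, 2, 3}): φ is true.
  3 (successors {3}): φ is true.
  4 (successors {2, 4}): φ is true.
For instance, at 2:
  At 2: \Diamond q \lor (p \land q) is true, \Box p is false, so (\Diamond q \lor (p \land q)) \lor \Box p is true.
    At 2: \Diamond q is true, p \land q is true, so \Diamond q \lor (p \land q) is true.
      At 2: \Diamond q requires q at some successor in {0, 2, 3}.
        q holds at 0, so \Diamond q is true at 2.
    At 2: \Box p requires p at every successor {0, 2, 3}.
      p fails at 0, so \Box p is false at 2.
Satisfying worlds: {0, 1, 2, 3, 4}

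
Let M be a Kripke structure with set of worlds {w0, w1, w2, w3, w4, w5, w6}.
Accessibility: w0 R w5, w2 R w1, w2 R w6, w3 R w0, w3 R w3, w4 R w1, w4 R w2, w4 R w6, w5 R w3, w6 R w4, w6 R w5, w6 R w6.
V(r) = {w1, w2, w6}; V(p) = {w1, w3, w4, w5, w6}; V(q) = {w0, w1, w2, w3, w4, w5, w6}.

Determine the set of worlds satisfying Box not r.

Let φ = Box not r. Evaluate φ at each world:
  w0 (successors {w5}): φ is true.
  w1 (successors ∅): φ is true.
  w2 (successors {w1, w6}): φ is false.
  w3 (successors {w0, w3}): φ is true.
  w4 (successors {w1, w2, w6}): φ is false.
  w5 (successors {w3}): φ is true.
  w6 (successors {w4, w5, w6}): φ is false.
For instance, at w0:
  At w0: Box not r requires not r at every successor {w5}.
    At w5: not r is true.
  So Box not r is true at w0.
Satisfying worlds: {w0, w1, w3, w5}

w0, w1, w3, w5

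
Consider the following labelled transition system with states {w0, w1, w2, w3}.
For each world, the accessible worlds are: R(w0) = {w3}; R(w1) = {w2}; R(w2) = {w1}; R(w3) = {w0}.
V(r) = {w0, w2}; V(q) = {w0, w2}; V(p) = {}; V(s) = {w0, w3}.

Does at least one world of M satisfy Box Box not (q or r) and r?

No

Let φ = Box Box not (q or r) and r. Evaluate φ at each world:
  w0 (successors {w3}): φ is false.
  w1 (successors {w2}): φ is false.
  w2 (successors {w1}): φ is false.
  w3 (successors {w0}): φ is false.
For instance, at w3:
  At w3: Box Box not (q or r) is true, r is false, so Box Box not (q or r) and r is false.
    At w3: Box Box not (q or r) requires Box not (q or r) at every successor {w0}.
      At w0: Box not (q or r) is true.
    So Box Box not (q or r) is true at w3.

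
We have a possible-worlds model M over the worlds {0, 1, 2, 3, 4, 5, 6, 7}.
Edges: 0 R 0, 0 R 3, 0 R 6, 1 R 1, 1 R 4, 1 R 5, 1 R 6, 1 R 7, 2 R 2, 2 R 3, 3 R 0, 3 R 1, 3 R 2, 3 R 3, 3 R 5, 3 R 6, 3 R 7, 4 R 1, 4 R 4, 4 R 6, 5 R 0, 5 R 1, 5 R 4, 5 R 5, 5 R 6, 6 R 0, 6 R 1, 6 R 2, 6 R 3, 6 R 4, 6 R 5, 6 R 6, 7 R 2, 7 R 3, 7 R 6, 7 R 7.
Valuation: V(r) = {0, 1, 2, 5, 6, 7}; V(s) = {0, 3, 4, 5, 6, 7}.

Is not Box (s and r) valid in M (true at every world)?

Yes

Recall that Box ψ holds at a world iff ψ holds at every accessible world, and Dia ψ holds iff ψ holds at some accessible world.
Let φ = not Box (s and r). Evaluate φ at each world:
  0 (successors {0, 3, 6}): φ is true.
  1 (successors {1, 4, 5, 6, 7}): φ is true.
  2 (successors {2, 3}): φ is true.
  3 (successors {0, 1, 2, 3, 5, 6, 7}): φ is true.
  4 (successors {1, 4, 6}): φ is true.
  5 (successors {0, 1, 4, 5, 6}): φ is true.
  6 (successors {0, 1, 2, 3, 4, 5, 6}): φ is true.
  7 (successors {2, 3, 6, 7}): φ is true.
For instance, at 6:
  At 6: Box (s and r) is false, so not Box (s and r) is true.
    At 6: Box (s and r) requires s and r at every successor {0, 1, 2, 3, 4, 5, 6}.
      s and r fails at 1, so Box (s and r) is false at 6.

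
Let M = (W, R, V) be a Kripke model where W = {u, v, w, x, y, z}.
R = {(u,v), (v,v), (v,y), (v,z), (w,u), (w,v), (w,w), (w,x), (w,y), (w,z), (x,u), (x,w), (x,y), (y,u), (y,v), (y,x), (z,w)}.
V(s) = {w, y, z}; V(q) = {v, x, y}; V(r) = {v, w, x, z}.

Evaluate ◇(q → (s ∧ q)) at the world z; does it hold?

At z: ◇(q → (s ∧ q)) requires q → (s ∧ q) at some successor in {w}.
  q → (s ∧ q) holds at w, so ◇(q → (s ∧ q)) is true at z.

Yes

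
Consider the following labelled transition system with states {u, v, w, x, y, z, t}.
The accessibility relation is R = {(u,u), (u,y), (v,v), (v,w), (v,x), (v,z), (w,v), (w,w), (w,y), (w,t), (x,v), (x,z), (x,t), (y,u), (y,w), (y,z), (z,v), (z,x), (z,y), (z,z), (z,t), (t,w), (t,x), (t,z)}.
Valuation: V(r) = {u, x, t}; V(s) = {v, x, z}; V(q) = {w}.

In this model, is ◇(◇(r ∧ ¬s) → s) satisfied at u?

Recall that ◇ψ holds at a world iff ψ holds at some accessible world.
At u: ◇(◇(r ∧ ¬s) → s) requires ◇(r ∧ ¬s) → s at some successor in {u, y}.
  At u: ◇(r ∧ ¬s) → s is false.
  At y: ◇(r ∧ ¬s) → s is false.
So ◇(◇(r ∧ ¬s) → s) is false at u.

No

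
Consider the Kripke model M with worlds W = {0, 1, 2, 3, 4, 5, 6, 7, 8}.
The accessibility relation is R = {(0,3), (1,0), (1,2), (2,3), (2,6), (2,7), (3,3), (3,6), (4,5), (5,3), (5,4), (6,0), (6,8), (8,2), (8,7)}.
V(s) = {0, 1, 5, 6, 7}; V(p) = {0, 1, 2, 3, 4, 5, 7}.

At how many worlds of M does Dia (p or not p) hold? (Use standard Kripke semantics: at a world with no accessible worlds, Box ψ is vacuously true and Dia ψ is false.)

8

Let φ = Dia (p or not p). Evaluate φ at each world:
  0 (successors {3}): φ is true.
  1 (successors {0, 2}): φ is true.
  2 (successors {3, 6, 7}): φ is true.
  3 (successors {3, 6}): φ is true.
  4 (successors {5}): φ is true.
  5 (successors {3, 4}): φ is true.
  6 (successors {0, 8}): φ is true.
  7 (successors ∅): φ is false.
  8 (successors {2, 7}): φ is true.
For instance, at 0:
  At 0: Dia (p or not p) requires p or not p at some successor in {3}.
    p or not p holds at 3, so Dia (p or not p) is true at 0.
Satisfying worlds: {0, 1, 2, 3, 4, 5, 6, 8}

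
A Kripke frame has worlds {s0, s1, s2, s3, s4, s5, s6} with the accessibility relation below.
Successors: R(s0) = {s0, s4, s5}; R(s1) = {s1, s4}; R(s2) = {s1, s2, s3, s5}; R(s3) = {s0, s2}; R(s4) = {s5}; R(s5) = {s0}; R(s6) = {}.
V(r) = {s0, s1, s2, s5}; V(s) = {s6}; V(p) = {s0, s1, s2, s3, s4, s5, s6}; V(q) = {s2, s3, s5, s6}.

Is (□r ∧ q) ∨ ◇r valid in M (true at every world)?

Let φ = (□r ∧ q) ∨ ◇r. Evaluate φ at each world:
  s0 (successors {s0, s4, s5}): φ is true.
  s1 (successors {s1, s4}): φ is true.
  s2 (successors {s1, s2, s3, s5}): φ is true.
  s3 (successors {s0, s2}): φ is true.
  s4 (successors {s5}): φ is true.
  s5 (successors {s0}): φ is true.
  s6 (successors ∅): φ is true.
For instance, at s0:
  At s0: □r ∧ q is false, ◇r is true, so (□r ∧ q) ∨ ◇r is true.
    At s0: □r is false, q is false, so □r ∧ q is false.
      At s0: □r requires r at every successor {s0, s4, s5}.
        r fails at s4, so □r is false at s0.
    At s0: ◇r requires r at some successor in {s0, s4, s5}.
      r holds at s0, so ◇r is true at s0.

Yes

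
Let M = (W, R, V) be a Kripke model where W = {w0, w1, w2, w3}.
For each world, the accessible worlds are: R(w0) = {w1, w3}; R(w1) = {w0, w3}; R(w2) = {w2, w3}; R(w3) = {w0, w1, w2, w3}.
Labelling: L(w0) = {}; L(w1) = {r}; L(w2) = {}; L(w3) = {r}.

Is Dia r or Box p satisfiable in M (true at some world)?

Yes

Recall that Box ψ holds at a world iff ψ holds at every accessible world, and Dia ψ holds iff ψ holds at some accessible world.
Let φ = Dia r or Box p. Evaluate φ at each world:
  w0 (successors {w1, w3}): φ is true.
  w1 (successors {w0, w3}): φ is true.
  w2 (successors {w2, w3}): φ is true.
  w3 (successors {w0, w1, w2, w3}): φ is true.
Detail at w0 (witness):
  At w0: Dia r is true, Box p is false, so Dia r or Box p is true.
    At w0: Dia r requires r at some successor in {w1, w3}.
      r holds at w1, so Dia r is true at w0.
    At w0: Box p requires p at every successor {w1, w3}.
      p fails at w1, so Box p is false at w0.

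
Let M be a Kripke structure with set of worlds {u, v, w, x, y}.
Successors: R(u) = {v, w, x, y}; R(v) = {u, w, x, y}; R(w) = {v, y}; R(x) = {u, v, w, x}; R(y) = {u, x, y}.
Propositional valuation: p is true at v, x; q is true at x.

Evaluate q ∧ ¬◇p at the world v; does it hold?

No

Recall that ◇ψ holds at a world iff ψ holds at some accessible world.
At v: q is false, ¬◇p is false, so q ∧ ¬◇p is false.
  At v: ◇p is true, so ¬◇p is false.
    At v: ◇p requires p at some successor in {u, w, x, y}.
      p holds at x, so ◇p is true at v.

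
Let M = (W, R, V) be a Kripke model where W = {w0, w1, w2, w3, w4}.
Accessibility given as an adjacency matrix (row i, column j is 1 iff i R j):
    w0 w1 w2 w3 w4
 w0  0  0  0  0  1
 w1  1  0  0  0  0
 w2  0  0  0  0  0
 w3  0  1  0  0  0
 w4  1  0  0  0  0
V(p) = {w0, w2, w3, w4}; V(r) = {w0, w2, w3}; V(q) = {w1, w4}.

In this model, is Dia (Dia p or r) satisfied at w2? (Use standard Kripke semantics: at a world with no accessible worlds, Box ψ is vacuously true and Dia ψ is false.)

No

At w2: no accessible worlds, so Dia (Dia p or r) is false.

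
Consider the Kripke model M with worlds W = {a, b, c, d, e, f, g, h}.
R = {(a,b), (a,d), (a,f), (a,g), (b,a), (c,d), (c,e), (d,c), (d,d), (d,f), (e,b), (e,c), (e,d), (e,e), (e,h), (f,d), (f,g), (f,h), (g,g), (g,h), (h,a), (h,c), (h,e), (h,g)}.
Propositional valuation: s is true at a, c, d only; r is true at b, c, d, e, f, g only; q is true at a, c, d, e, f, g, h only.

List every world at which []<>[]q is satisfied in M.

Let φ = []<>[]q. Evaluate φ at each world:
  a (successors {b, d, f, g}): φ is false.
  b (successors {a}): φ is true.
  c (successors {d, e}): φ is true.
  d (successors {c, d, f}): φ is true.
  e (successors {b, c, d, e, h}): φ is false.
  f (successors {d, g, h}): φ is true.
  g (successors {g, h}): φ is true.
  h (successors {a, c, e, g}): φ is true.
For instance, at d:
  At d: []<>[]q requires <>[]q at every successor {c, d, f}.
      At c: <>[]q requires []q at some successor in {d, e}.
        []q holds at d, so <>[]q is true at c.
      At d: <>[]q requires []q at some successor in {c, d, f}.
        []q holds at c, so <>[]q is true at d.
      At f: <>[]q requires []q at some successor in {d, g, h}.
        []q holds at d, so <>[]q is true at f.
  So []<>[]q is true at d.
Satisfying worlds: {b, c, d, f, g, h}

b, c, d, f, g, h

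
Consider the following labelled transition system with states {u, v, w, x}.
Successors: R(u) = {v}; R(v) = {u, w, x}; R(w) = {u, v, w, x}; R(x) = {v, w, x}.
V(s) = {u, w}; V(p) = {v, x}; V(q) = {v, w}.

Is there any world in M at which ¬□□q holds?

Yes

Let φ = ¬□□q. Evaluate φ at each world:
  u (successors {v}): φ is true.
  v (successors {u, w, x}): φ is true.
  w (successors {u, v, w, x}): φ is true.
  x (successors {v, w, x}): φ is true.
Detail at u (witness):
  At u: □□q is false, so ¬□□q is true.
    At u: □□q requires □q at every successor {v}.
      □q fails at v, so □□q is false at u.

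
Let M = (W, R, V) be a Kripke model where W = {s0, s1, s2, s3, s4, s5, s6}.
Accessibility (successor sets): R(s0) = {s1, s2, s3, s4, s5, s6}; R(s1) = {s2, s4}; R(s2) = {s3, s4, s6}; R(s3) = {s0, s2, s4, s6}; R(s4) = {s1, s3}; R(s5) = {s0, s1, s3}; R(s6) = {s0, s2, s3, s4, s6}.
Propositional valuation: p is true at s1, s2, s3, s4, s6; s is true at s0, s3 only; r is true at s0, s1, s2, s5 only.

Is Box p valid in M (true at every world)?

Recall that Box ψ holds at a world iff ψ holds at every accessible world, and Dia ψ holds iff ψ holds at some accessible world.
Let φ = Box p. Evaluate φ at each world:
  s0 (successors {s1, s2, s3, s4, s5, s6}): φ is false.
  s1 (successors {s2, s4}): φ is true.
  s2 (successors {s3, s4, s6}): φ is true.
  s3 (successors {s0, s2, s4, s6}): φ is false.
  s4 (successors {s1, s3}): φ is true.
  s5 (successors {s0, s1, s3}): φ is false.
  s6 (successors {s0, s2, s3, s4, s6}): φ is false.
Detail at s0 (counterexample):
  At s0: Box p requires p at every successor {s1, s2, s3, s4, s5, s6}.
    p fails at s5, so Box p is false at s0.

No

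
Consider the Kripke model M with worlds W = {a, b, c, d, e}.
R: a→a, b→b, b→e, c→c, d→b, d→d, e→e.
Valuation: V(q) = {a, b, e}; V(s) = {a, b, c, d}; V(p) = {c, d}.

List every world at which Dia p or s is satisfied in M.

a, b, c, d

Let φ = Dia p or s. Evaluate φ at each world:
  a (successors {a}): φ is true.
  b (successors {b, e}): φ is true.
  c (successors {c}): φ is true.
  d (successors {b, d}): φ is true.
  e (successors {e}): φ is false.
For instance, at b:
  At b: Dia p is false, s is true, so Dia p or s is true.
    At b: Dia p requires p at some successor in {b, e}.
      At b: p is false.
      At e: p is false.
    So Dia p is false at b.
Satisfying worlds: {a, b, c, d}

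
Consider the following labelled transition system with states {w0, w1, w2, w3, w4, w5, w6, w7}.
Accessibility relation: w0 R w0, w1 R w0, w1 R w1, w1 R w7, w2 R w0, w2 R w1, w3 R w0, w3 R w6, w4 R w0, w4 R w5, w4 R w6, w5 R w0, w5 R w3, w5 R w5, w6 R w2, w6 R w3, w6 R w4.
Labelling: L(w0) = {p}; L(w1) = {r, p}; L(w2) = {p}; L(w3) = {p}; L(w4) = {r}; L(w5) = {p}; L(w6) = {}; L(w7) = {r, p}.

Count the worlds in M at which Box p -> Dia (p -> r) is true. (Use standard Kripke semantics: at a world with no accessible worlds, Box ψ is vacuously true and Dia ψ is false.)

Let φ = Box p -> Dia (p -> r). Evaluate φ at each world:
  w0 (successors {w0}): φ is false.
  w1 (successors {w0, w1, w7}): φ is true.
  w2 (successors {w0, w1}): φ is true.
  w3 (successors {w0, w6}): φ is true.
  w4 (successors {w0, w5, w6}): φ is true.
  w5 (successors {w0, w3, w5}): φ is false.
  w6 (successors {w2, w3, w4}): φ is true.
  w7 (successors ∅): φ is false.
For instance, at w6:
  At w6: Box p is false, Dia (p -> r) is true, so Box p -> Dia (p -> r) is true.
    At w6: Box p requires p at every successor {w2, w3, w4}.
      p fails at w4, so Box p is false at w6.
    At w6: Dia (p -> r) requires p -> r at some successor in {w2, w3, w4}.
      p -> r holds at w4, so Dia (p -> r) is true at w6.
Satisfying worlds: {w1, w2, w3, w4, w6}

5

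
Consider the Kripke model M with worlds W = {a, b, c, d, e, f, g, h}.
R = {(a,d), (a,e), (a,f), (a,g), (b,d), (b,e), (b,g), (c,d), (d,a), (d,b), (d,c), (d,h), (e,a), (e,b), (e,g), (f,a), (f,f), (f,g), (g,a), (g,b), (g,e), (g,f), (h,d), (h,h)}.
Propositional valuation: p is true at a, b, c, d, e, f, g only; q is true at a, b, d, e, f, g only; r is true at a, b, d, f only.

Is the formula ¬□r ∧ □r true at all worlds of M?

No

Let φ = ¬□r ∧ □r. Evaluate φ at each world:
  a (successors {d, e, f, g}): φ is false.
  b (successors {d, e, g}): φ is false.
  c (successors {d}): φ is false.
  d (successors {a, b, c, h}): φ is false.
  e (successors {a, b, g}): φ is false.
  f (successors {a, f, g}): φ is false.
  g (successors {a, b, e, f}): φ is false.
  h (successors {d, h}): φ is false.
Detail at a (counterexample):
  At a: ¬□r is true, □r is false, so ¬□r ∧ □r is false.
    At a: □r is false, so ¬□r is true.
      At a: □r requires r at every successor {d, e, f, g}.
        r fails at e, so □r is false at a.
    At a: □r requires r at every successor {d, e, f, g}.
      r fails at e, so □r is false at a.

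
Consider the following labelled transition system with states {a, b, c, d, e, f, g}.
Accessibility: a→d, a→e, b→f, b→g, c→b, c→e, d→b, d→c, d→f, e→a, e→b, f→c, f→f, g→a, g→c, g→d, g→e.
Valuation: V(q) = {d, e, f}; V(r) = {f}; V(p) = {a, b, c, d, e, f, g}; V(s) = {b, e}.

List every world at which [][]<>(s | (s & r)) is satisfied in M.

none

Recall that []ψ holds at a world iff ψ holds at every accessible world, and <>ψ holds iff ψ holds at some accessible world.
Let φ = [][]<>(s | (s & r)). Evaluate φ at each world:
  a (successors {d, e}): φ is false.
  b (successors {f, g}): φ is false.
  c (successors {b, e}): φ is false.
  d (successors {b, c, f}): φ is false.
  e (successors {a, b}): φ is false.
  f (successors {c, f}): φ is false.
  g (successors {a, c, d, e}): φ is false.
For instance, at b:
  At b: [][]<>(s | (s & r)) requires []<>(s | (s & r)) at every successor {f, g}.
    []<>(s | (s & r)) fails at f, so [][]<>(s | (s & r)) is false at b.
      At f: []<>(s | (s & r)) requires <>(s | (s & r)) at every successor {c, f}.
        <>(s | (s & r)) fails at f, so []<>(s | (s & r)) is false at f.
Satisfying worlds: none.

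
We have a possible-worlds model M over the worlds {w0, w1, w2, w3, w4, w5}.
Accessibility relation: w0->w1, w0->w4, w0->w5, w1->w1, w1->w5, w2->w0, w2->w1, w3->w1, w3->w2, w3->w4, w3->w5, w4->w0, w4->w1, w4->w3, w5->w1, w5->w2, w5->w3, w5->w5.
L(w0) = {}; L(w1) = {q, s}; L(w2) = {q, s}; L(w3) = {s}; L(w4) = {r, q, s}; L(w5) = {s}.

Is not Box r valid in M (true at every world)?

Recall that Box ψ holds at a world iff ψ holds at every accessible world, and Dia ψ holds iff ψ holds at some accessible world.
Let φ = not Box r. Evaluate φ at each world:
  w0 (successors {w1, w4, w5}): φ is true.
  w1 (successors {w1, w5}): φ is true.
  w2 (successors {w0, w1}): φ is true.
  w3 (successors {w1, w2, w4, w5}): φ is true.
  w4 (successors {w0, w1, w3}): φ is true.
  w5 (successors {w1, w2, w3, w5}): φ is true.
For instance, at w2:
  At w2: Box r is false, so not Box r is true.
    At w2: Box r requires r at every successor {w0, w1}.
      r fails at w0, so Box r is false at w2.

Yes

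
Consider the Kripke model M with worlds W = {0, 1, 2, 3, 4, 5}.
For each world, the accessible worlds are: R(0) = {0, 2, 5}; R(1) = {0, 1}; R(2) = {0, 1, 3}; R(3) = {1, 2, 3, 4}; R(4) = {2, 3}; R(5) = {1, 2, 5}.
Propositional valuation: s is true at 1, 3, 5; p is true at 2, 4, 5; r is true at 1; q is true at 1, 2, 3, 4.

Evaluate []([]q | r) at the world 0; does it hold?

At 0: []([]q | r) requires []q | r at every successor {0, 2, 5}.
  []q | r fails at 0, so []([]q | r) is false at 0.
    At 0: []q is false, r is false, so []q | r is false.
      At 0: []q requires q at every successor {0, 2, 5}.
        q fails at 0, so []q is false at 0.

No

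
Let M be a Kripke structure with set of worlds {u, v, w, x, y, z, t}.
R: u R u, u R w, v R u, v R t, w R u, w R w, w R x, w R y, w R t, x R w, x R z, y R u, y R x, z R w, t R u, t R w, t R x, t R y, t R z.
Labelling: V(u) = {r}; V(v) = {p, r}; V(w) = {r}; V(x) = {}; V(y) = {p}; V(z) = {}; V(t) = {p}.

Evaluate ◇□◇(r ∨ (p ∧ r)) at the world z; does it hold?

Recall that □ψ holds at a world iff ψ holds at every accessible world, and ◇ψ holds iff ψ holds at some accessible world.
At z: ◇□◇(r ∨ (p ∧ r)) requires □◇(r ∨ (p ∧ r)) at some successor in {w}.
  □◇(r ∨ (p ∧ r)) holds at w, so ◇□◇(r ∨ (p ∧ r)) is true at z.
    At w: □◇(r ∨ (p ∧ r)) requires ◇(r ∨ (p ∧ r)) at every successor {u, w, x, y, t}.
      At u: ◇(r ∨ (p ∧ r)) is true.
      At w: ◇(r ∨ (p ∧ r)) is true.
      At x: ◇(r ∨ (p ∧ r)) is true.
      At y: ◇(r ∨ (p ∧ r)) is true.
      At t: ◇(r ∨ (p ∧ r)) is true.
    So □◇(r ∨ (p ∧ r)) is true at w.

Yes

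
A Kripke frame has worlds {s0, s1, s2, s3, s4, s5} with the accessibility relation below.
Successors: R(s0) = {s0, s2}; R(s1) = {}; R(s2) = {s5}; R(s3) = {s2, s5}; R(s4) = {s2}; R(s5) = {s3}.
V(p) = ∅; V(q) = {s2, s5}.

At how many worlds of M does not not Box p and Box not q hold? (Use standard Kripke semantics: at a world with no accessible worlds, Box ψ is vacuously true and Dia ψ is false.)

Let φ = not not Box p and Box not q. Evaluate φ at each world:
  s0 (successors {s0, s2}): φ is false.
  s1 (successors ∅): φ is true.
  s2 (successors {s5}): φ is false.
  s3 (successors {s2, s5}): φ is false.
  s4 (successors {s2}): φ is false.
  s5 (successors {s3}): φ is false.
For instance, at s5:
  At s5: not not Box p is false, Box not q is true, so not not Box p and Box not q is false.
    At s5: not Box p is true, so not not Box p is false.
      At s5: Box p is false, so not Box p is true.
    At s5: Box not q requires not q at every successor {s3}.
      At s3: not q is true.
    So Box not q is true at s5.
Satisfying worlds: {s1}

1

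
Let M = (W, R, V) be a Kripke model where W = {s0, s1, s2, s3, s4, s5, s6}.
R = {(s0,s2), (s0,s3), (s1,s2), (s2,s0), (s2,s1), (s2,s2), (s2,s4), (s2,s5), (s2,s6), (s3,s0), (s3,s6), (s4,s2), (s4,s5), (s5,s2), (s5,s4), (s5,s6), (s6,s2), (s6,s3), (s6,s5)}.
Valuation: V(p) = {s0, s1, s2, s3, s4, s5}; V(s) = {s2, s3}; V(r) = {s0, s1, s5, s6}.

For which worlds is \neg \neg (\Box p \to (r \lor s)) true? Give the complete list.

Let φ = \neg \neg (\Box p \to (r \lor s)). Evaluate φ at each world:
  s0 (successors {s2, s3}): φ is true.
  s1 (successors {s2}): φ is true.
  s2 (successors {s0, s1, s2, s4, s5, s6}): φ is true.
  s3 (successors {s0, s6}): φ is true.
  s4 (successors {s2, s5}): φ is false.
  s5 (successors {s2, s4, s6}): φ is true.
  s6 (successors {s2, s3, s5}): φ is true.
For instance, at s2:
  At s2: \neg (\Box p \to (r \lor s)) is false, so \neg \neg (\Box p \to (r \lor s)) is true.
    At s2: \Box p \to (r \lor s) is true, so \neg (\Box p \to (r \lor s)) is false.
      At s2: \Box p is false, r \lor s is true, so \Box p \to (r \lor s) is true.
Satisfying worlds: {s0, s1, s2, s3, s5, s6}

s0, s1, s2, s3, s5, s6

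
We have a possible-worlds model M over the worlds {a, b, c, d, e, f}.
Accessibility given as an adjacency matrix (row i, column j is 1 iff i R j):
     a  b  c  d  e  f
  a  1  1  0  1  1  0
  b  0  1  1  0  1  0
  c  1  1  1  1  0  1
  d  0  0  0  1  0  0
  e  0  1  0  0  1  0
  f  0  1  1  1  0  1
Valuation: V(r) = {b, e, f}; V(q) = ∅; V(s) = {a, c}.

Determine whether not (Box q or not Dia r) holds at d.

No

Recall that Box ψ holds at a world iff ψ holds at every accessible world, and Dia ψ holds iff ψ holds at some accessible world.
At d: Box q or not Dia r is true, so not (Box q or not Dia r) is false.
  At d: Box q is false, not Dia r is true, so Box q or not Dia r is true.
    At d: Box q requires q at every successor {d}.
      q fails at d, so Box q is false at d.
    At d: Dia r is false, so not Dia r is true.
      At d: Dia r requires r at some successor in {d}.
        At d: r is false.
      So Dia r is false at d.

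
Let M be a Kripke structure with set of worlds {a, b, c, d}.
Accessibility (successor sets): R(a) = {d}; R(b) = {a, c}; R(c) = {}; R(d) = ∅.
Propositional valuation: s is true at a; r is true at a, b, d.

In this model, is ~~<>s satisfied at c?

No

Recall that <>ψ holds at a world iff ψ holds at some accessible world.
At c: ~<>s is true, so ~~<>s is false.
  At c: <>s is false, so ~<>s is true.
    At c: no accessible worlds, so <>s is false.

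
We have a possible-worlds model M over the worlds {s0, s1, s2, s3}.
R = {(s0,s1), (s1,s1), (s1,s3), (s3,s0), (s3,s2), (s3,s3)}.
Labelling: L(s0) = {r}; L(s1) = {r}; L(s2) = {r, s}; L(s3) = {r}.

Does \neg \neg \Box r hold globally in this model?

Yes

Let φ = \neg \neg \Box r. Evaluate φ at each world:
  s0 (successors {s1}): φ is true.
  s1 (successors {s1, s3}): φ is true.
  s2 (successors ∅): φ is true.
  s3 (successors {s0, s2, s3}): φ is true.
For instance, at s3:
  At s3: \neg \Box r is false, so \neg \neg \Box r is true.
    At s3: \Box r is true, so \neg \Box r is false.
      At s3: \Box r requires r at every successor {s0, s2, s3}.
        At s0: r is true.
        At s2: r is true.
        At s3: r is true.
      So \Box r is true at s3.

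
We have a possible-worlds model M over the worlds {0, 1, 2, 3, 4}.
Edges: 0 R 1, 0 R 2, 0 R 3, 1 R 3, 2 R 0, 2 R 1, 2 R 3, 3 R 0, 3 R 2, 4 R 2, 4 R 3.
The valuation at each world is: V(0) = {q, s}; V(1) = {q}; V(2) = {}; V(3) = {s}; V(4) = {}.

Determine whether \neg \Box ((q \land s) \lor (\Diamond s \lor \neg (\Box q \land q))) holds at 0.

At 0: \Box ((q \land s) \lor (\Diamond s \lor \neg (\Box q \land q))) is true, so \neg \Box ((q \land s) \lor (\Diamond s \lor \neg (\Box q \land q))) is false.
  At 0: \Box ((q \land s) \lor (\Diamond s \lor \neg (\Box q \land q))) requires (q \land s) \lor (\Diamond s \lor \neg (\Box q \land q)) at every successor {1, 2, 3}.
      At 1: q \land s is false, \Diamond s \lor \neg (\Box q \land q) is true, so (q \land s) \lor (\Diamond s \lor \neg (\Box q \land q)) is true.
      At 2: q \land s is false, \Diamond s \lor \neg (\Box q \land q) is true, so (q \land s) \lor (\Diamond s \lor \neg (\Box q \land q)) is true.
      At 3: q \land s is false, \Diamond s \lor \neg (\Box q \land q) is true, so (q \land s) \lor (\Diamond s \lor \neg (\Box q \land q)) is true.
  So \Box ((q \land s) \lor (\Diamond s \lor \neg (\Box q \land q))) is true at 0.

No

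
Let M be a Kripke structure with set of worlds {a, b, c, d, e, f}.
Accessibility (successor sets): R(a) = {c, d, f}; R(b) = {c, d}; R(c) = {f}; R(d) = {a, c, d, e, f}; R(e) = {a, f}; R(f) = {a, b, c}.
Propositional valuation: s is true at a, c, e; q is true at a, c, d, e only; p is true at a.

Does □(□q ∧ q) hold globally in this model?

Let φ = □(□q ∧ q). Evaluate φ at each world:
  a (successors {c, d, f}): φ is false.
  b (successors {c, d}): φ is false.
  c (successors {f}): φ is false.
  d (successors {a, c, d, e, f}): φ is false.
  e (successors {a, f}): φ is false.
  f (successors {a, b, c}): φ is false.
Detail at a (counterexample):
  At a: □(□q ∧ q) requires □q ∧ q at every successor {c, d, f}.
    □q ∧ q fails at c, so □(□q ∧ q) is false at a.
      At c: □q is false, q is true, so □q ∧ q is false.

No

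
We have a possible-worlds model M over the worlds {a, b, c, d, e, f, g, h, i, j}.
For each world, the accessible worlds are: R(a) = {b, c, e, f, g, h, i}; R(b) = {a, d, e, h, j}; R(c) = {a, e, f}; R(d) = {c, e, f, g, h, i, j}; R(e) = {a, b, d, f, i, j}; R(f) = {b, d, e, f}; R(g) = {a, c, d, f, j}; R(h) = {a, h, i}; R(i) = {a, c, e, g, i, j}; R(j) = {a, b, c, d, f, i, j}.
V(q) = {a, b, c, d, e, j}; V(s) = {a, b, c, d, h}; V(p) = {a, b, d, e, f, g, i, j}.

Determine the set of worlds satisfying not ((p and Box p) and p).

Let φ = not ((p and Box p) and p). Evaluate φ at each world:
  a (successors {b, c, e, f, g, h, i}): φ is true.
  b (successors {a, d, e, h, j}): φ is true.
  c (successors {a, e, f}): φ is true.
  d (successors {c, e, f, g, h, i, j}): φ is true.
  e (successors {a, b, d, f, i, j}): φ is false.
  f (successors {b, d, e, f}): φ is false.
  g (successors {a, c, d, f, j}): φ is true.
  h (successors {a, h, i}): φ is true.
  i (successors {a, c, e, g, i, j}): φ is true.
  j (successors {a, b, c, d, f, i, j}): φ is true.
For instance, at a:
  At a: (p and Box p) and p is false, so not ((p and Box p) and p) is true.
    At a: p and Box p is false, p is true, so (p and Box p) and p is false.
      At a: p is true, Box p is false, so p and Box p is false.
Satisfying worlds: {a, b, c, d, g, h, i, j}

a, b, c, d, g, h, i, j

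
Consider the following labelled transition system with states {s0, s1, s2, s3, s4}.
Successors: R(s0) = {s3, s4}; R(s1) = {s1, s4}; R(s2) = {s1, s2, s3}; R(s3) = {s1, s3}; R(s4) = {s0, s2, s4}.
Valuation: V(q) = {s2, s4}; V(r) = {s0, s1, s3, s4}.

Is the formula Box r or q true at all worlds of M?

Yes

Let φ = Box r or q. Evaluate φ at each world:
  s0 (successors {s3, s4}): φ is true.
  s1 (successors {s1, s4}): φ is true.
  s2 (successors {s1, s2, s3}): φ is true.
  s3 (successors {s1, s3}): φ is true.
  s4 (successors {s0, s2, s4}): φ is true.
For instance, at s2:
  At s2: Box r is false, q is true, so Box r or q is true.
    At s2: Box r requires r at every successor {s1, s2, s3}.
      r fails at s2, so Box r is false at s2.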